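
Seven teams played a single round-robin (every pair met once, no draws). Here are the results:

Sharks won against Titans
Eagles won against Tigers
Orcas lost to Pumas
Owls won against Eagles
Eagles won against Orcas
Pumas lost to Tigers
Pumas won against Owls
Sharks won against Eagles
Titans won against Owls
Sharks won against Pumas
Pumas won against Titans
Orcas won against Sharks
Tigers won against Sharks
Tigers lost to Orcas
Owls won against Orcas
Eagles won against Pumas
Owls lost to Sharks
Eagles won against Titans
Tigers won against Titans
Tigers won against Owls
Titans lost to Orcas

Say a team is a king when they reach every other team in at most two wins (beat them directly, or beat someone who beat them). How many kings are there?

6

Sharks reaches everyone (king).
Orcas reaches everyone (king).
Pumas reaches everyone (king).
Tigers reaches everyone (king).
Owls reaches everyone (king).
Titans cannot reach Sharks, Pumas, Tigers in two steps.
Eagles reaches everyone (king).
Kings: Sharks, Orcas, Pumas, Tigers, Owls, Eagles — 6.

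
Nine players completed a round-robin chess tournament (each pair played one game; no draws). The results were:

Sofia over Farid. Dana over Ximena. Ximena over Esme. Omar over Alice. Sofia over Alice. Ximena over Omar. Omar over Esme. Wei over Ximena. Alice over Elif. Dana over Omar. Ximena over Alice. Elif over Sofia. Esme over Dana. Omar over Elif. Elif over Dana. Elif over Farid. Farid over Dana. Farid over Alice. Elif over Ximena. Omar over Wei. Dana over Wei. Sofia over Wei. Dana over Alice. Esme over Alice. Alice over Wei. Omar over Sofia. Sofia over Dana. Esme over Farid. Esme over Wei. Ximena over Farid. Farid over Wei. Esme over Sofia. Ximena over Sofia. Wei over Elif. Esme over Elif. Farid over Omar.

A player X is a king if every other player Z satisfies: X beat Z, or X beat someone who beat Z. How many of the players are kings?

7

Wei reaches everyone (king).
Elif reaches everyone (king).
Dana reaches everyone (king).
Omar reaches everyone (king).
Alice cannot reach Omar, Esme in two steps.
Ximena reaches everyone (king).
Esme reaches everyone (king).
Farid reaches everyone (king).
Sofia cannot reach Esme in two steps.
Kings: Wei, Elif, Dana, Omar, Ximena, Esme, Farid — 7.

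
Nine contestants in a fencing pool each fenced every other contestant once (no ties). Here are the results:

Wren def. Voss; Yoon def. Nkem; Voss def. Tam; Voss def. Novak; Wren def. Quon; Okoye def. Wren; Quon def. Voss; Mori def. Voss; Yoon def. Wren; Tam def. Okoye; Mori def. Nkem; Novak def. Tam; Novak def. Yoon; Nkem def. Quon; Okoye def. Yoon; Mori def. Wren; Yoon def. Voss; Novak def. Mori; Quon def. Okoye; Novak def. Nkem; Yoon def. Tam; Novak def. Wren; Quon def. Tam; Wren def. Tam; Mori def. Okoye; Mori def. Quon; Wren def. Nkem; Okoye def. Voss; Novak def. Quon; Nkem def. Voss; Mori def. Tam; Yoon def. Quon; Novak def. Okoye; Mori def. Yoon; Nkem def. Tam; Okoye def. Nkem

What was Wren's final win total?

4

Wren's results: beat Quon, Nkem, Tam, Voss; lost to Yoon, Novak, Mori, Okoye.
That is 4 wins.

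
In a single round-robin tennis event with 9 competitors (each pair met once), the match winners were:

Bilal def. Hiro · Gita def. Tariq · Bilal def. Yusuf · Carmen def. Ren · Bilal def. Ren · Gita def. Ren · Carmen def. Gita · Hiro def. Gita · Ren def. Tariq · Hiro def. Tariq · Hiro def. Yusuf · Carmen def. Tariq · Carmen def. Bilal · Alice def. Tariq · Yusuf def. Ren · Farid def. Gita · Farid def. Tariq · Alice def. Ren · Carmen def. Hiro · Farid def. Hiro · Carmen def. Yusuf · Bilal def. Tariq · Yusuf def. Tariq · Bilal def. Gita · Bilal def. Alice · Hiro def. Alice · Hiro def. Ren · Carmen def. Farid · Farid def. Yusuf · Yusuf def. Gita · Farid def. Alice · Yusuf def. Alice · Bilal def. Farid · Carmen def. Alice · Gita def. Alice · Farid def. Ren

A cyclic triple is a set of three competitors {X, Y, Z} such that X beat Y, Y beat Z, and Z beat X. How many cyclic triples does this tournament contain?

Win totals: Farid 6, Ren 1, Hiro 5, Carmen 8, Tariq 0, Bilal 7, Gita 3, Alice 2, Yusuf 4.
A competitor with w wins dominates both others in C(w,2) triples; summing gives 15 + 0 + 10 + 28 + 0 + 21 + 3 + 1 + 6 = 84 transitive triples.
Total triples C(9,3) = 84, so cyclic triples = 84 − 84 = 0.

0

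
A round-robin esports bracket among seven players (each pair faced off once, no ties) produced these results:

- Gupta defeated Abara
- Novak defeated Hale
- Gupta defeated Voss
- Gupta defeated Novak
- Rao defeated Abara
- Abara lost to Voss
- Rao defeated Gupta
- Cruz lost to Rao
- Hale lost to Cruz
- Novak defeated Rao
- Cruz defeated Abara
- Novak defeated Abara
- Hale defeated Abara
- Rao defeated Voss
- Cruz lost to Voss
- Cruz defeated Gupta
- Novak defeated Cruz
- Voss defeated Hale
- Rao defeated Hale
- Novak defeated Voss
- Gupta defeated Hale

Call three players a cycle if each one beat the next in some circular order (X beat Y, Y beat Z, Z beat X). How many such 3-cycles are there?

3

Win totals: Cruz 3, Hale 1, Rao 5, Voss 3, Novak 5, Abara 0, Gupta 4.
A player with w wins dominates both others in C(w,2) triples; summing gives 3 + 0 + 10 + 3 + 10 + 0 + 6 = 32 transitive triples.
Total triples C(7,3) = 35, so cyclic triples = 35 − 32 = 3.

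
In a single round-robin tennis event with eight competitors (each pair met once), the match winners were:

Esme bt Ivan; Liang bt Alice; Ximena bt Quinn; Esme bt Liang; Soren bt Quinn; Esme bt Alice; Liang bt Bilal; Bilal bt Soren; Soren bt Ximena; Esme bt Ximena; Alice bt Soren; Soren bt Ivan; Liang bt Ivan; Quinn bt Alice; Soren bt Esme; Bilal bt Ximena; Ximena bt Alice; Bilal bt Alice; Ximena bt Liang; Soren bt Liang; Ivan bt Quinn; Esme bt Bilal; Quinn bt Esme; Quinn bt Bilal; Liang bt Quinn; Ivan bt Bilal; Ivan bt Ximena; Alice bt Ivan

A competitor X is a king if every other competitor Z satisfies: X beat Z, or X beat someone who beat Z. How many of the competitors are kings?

Soren reaches everyone (king).
Ximena reaches everyone (king).
Ivan reaches everyone (king).
Bilal reaches everyone (king).
Alice reaches everyone (king).
Quinn reaches everyone (king).
Esme reaches everyone (king).
Liang reaches everyone (king).
Kings: Soren, Ximena, Ivan, Bilal, Alice, Quinn, Esme, Liang — 8.

8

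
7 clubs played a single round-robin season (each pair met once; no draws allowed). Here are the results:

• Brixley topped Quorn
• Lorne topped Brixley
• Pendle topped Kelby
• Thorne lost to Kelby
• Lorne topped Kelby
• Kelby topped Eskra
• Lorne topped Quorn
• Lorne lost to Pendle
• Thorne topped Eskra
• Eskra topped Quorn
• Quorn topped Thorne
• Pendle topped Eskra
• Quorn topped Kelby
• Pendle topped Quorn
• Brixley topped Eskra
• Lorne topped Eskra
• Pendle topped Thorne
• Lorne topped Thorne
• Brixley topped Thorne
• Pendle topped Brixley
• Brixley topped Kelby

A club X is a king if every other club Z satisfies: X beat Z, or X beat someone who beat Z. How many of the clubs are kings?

1

Eskra cannot reach Brixley, Pendle, Lorne in two steps.
Quorn cannot reach Brixley, Pendle, Lorne in two steps.
Brixley cannot reach Pendle, Lorne in two steps.
Kelby cannot reach Brixley, Pendle, Lorne in two steps.
Pendle reaches everyone (king).
Lorne cannot reach Pendle in two steps.
Thorne cannot reach Brixley, Kelby, Pendle, Lorne in two steps.
Kings: Pendle — 1.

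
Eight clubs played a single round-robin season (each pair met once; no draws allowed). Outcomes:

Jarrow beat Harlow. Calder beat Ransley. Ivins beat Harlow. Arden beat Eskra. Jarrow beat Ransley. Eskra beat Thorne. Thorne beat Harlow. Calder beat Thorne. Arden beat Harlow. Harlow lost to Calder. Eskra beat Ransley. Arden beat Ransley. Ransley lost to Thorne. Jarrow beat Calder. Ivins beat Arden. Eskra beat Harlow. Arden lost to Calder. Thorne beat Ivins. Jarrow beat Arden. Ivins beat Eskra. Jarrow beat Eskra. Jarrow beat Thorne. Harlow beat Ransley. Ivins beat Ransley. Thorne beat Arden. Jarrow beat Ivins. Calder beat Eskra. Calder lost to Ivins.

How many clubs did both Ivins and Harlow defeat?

1

Ivins beat: Calder, Ransley, Arden, Harlow, Eskra.
Harlow beat: Ransley.
Both beat: Ransley — 1.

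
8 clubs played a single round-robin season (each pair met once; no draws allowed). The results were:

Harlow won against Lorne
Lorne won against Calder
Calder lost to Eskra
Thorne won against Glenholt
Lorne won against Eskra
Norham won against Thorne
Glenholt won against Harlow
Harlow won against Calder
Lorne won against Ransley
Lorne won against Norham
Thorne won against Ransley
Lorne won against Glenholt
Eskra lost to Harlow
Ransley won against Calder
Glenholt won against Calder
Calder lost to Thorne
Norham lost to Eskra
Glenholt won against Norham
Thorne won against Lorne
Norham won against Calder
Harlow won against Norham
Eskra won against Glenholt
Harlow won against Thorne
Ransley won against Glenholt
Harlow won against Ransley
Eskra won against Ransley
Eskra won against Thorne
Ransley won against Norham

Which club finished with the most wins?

Harlow

Win totals: Ransley 3, Lorne 5, Glenholt 3, Norham 2, Thorne 4, Eskra 5, Calder 0, Harlow 6.
Harlow leads with 6 wins (next highest: 5).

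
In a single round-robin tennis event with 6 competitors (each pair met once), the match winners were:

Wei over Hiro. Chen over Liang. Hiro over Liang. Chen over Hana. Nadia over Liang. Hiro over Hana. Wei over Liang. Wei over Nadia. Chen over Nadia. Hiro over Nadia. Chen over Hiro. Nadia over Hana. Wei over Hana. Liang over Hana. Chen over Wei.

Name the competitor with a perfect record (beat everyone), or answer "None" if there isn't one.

Chen

Chen has 5 wins out of 5 opponents — a perfect record.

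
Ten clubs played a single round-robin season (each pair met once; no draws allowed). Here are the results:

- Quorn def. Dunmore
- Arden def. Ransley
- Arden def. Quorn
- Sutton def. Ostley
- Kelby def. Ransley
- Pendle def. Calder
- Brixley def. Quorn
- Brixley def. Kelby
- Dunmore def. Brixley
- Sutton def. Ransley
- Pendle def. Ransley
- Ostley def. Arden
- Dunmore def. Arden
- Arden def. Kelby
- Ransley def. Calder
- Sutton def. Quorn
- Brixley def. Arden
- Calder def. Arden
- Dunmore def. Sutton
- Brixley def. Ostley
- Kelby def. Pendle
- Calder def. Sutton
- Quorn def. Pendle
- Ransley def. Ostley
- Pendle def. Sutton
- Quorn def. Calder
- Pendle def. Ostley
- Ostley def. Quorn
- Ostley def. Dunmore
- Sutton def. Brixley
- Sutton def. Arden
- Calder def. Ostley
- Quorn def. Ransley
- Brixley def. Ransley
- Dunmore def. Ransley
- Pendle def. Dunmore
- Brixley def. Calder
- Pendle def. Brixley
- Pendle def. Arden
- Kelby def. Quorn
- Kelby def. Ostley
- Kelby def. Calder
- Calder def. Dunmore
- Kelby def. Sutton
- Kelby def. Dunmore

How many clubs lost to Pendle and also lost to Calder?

Pendle beat: Dunmore, Ostley, Ransley, Arden, Sutton, Calder, Brixley.
Calder beat: Dunmore, Ostley, Arden, Sutton.
Both beat: Dunmore, Ostley, Arden, Sutton — 4.

4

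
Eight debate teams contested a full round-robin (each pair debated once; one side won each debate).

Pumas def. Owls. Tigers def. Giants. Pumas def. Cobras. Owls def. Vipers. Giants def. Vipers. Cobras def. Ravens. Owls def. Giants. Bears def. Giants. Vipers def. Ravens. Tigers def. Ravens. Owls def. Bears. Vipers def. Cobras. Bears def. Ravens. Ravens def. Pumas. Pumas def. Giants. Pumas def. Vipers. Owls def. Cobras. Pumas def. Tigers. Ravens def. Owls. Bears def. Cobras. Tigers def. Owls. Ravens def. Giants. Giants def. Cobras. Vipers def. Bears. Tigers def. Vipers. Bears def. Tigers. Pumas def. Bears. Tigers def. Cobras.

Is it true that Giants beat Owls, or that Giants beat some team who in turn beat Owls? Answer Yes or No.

No

Giants did not beat Owls directly.
Giants beat Vipers, Cobras, but each of them lost to Owls. No two-step path.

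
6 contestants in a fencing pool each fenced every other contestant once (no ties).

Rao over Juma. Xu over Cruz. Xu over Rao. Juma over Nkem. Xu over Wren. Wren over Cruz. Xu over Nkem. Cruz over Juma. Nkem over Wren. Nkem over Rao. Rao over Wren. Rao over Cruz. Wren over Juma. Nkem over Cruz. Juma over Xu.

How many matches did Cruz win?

Cruz's results: beat Juma; lost to Wren, Rao, Nkem, Xu.
That is 1 win.

1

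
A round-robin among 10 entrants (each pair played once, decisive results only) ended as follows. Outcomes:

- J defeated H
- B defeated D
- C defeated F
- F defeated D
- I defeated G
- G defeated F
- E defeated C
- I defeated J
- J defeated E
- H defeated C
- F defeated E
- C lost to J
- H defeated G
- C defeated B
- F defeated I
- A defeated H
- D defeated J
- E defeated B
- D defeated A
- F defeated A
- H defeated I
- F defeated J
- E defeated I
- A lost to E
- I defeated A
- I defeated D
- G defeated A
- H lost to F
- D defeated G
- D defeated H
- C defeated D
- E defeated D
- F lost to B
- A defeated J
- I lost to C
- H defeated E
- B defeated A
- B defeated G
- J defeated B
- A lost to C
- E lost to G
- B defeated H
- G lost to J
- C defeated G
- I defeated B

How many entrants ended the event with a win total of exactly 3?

Win totals: A 2, B 5, C 6, D 4, E 5, F 6, G 3, H 4, I 5, J 5.
Exactly 3: G — 1 entrant.

1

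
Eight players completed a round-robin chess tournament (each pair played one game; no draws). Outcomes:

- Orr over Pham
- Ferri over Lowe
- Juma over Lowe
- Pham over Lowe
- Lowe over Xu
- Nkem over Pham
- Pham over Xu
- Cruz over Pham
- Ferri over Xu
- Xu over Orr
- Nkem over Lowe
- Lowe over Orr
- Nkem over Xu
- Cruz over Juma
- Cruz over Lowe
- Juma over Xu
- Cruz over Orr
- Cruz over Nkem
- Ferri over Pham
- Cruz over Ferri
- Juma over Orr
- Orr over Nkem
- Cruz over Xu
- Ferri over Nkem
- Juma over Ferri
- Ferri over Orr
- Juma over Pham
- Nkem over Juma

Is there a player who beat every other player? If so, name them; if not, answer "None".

Cruz

Cruz has 7 wins out of 7 opponents — a perfect record.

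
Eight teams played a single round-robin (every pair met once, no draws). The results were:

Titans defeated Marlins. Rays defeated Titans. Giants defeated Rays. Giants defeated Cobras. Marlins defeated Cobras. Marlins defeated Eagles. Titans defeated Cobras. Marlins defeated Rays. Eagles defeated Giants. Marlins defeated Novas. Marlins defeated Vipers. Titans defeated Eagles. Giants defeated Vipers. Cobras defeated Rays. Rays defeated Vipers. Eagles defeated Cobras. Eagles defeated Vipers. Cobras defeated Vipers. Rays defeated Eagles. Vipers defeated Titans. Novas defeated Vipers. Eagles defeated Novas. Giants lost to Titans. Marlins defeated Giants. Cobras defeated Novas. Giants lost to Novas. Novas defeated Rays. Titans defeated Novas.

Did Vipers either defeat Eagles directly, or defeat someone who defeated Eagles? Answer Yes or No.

Yes

Vipers did not beat Eagles directly.
Vipers beat Titans. Of those, Titans beat Eagles.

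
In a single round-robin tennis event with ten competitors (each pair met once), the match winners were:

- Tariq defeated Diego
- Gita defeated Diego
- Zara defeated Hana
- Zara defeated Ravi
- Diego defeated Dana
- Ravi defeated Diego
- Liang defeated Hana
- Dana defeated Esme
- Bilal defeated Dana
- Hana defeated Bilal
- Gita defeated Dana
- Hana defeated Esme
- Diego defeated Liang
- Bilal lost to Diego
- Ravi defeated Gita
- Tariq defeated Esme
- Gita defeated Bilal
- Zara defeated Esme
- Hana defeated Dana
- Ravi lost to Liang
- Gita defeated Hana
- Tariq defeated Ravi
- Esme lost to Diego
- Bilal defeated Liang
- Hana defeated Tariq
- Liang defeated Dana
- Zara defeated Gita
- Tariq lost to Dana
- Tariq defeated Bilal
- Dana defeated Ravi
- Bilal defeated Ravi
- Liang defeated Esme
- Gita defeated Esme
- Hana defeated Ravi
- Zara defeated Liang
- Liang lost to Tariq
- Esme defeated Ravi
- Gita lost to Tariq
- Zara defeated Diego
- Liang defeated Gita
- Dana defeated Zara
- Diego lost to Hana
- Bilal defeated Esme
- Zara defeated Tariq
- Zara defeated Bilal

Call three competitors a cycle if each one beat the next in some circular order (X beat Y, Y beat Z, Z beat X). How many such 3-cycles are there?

23

Win totals: Hana 6, Diego 4, Dana 4, Tariq 6, Bilal 4, Liang 5, Gita 5, Esme 1, Ravi 2, Zara 8.
A competitor with w wins dominates both others in C(w,2) triples; summing gives 15 + 6 + 6 + 15 + 6 + 10 + 10 + 0 + 1 + 28 = 97 transitive triples.
Total triples C(10,3) = 120, so cyclic triples = 120 − 97 = 23.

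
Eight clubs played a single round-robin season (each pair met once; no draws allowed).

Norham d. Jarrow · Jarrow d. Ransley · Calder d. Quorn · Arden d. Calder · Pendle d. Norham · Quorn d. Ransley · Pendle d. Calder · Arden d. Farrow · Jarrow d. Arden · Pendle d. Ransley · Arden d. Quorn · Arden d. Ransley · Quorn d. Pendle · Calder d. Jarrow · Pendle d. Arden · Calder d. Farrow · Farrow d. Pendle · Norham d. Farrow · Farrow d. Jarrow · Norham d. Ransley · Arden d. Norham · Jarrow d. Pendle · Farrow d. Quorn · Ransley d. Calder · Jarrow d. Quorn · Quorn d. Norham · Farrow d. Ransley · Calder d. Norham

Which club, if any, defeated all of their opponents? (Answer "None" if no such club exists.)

Highest win total is Arden with 5 (out of 7 possible).
Arden lost to Jarrow, Pendle, so no club went undefeated.

None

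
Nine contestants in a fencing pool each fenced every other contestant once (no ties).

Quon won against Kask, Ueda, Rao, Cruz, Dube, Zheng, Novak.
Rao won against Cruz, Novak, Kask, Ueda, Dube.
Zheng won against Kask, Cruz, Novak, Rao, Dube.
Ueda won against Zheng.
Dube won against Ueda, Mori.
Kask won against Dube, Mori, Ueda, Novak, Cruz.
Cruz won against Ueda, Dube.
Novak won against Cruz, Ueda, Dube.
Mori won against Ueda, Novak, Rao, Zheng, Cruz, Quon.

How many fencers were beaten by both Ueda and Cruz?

0

Ueda beat: Zheng.
Cruz beat: Dube, Ueda.
No one was beaten by both.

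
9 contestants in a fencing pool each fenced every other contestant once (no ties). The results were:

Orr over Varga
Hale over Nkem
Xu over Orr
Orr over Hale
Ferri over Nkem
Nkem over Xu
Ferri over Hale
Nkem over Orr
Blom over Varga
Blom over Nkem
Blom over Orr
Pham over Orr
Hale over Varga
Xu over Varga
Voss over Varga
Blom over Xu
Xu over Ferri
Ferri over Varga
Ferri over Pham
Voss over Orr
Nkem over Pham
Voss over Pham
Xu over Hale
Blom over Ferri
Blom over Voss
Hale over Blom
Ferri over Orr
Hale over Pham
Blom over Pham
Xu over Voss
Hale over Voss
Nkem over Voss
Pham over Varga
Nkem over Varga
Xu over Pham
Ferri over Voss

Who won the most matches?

Win totals: Xu 6, Blom 7, Nkem 5, Ferri 6, Pham 2, Orr 2, Hale 5, Voss 3, Varga 0.
Blom leads with 7 wins (next highest: 6).

Blom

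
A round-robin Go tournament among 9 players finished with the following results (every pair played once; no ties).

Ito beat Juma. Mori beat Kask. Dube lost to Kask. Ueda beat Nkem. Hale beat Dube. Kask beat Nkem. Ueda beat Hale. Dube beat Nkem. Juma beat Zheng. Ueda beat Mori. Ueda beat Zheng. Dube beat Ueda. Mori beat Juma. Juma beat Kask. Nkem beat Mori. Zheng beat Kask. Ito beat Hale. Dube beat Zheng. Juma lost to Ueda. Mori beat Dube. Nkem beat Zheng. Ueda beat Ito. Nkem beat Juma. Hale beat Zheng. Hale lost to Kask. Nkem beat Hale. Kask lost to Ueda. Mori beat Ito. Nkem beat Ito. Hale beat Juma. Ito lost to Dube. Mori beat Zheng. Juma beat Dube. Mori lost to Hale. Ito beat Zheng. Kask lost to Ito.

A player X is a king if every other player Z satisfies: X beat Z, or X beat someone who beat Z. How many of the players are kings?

Zheng cannot reach Mori, Ito, Ueda, Juma in two steps.
Mori reaches everyone (king).
Ito cannot reach Ueda in two steps.
Hale reaches everyone (king).
Ueda reaches everyone (king).
Kask reaches everyone (king).
Juma cannot reach Mori in two steps.
Dube reaches everyone (king).
Nkem cannot reach Ueda in two steps.
Kings: Mori, Hale, Ueda, Kask, Dube — 5.

5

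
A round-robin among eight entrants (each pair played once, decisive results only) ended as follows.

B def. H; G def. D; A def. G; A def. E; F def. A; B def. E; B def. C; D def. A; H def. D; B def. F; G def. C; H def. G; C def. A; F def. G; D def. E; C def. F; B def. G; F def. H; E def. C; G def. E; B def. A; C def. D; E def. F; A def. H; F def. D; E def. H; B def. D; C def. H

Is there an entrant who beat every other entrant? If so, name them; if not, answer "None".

B

B has 7 wins out of 7 opponents — a perfect record.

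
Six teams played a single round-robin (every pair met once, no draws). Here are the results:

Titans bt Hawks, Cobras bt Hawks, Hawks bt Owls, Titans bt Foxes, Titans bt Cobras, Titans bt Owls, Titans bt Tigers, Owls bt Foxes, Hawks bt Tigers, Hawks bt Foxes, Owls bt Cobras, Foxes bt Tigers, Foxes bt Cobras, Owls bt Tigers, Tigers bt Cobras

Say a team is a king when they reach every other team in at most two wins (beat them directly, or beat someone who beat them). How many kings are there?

Owls cannot reach Titans in two steps.
Hawks cannot reach Titans in two steps.
Foxes cannot reach Owls, Titans in two steps.
Tigers cannot reach Owls, Foxes, Titans in two steps.
Cobras cannot reach Titans in two steps.
Titans reaches everyone (king).
Kings: Titans — 1.

1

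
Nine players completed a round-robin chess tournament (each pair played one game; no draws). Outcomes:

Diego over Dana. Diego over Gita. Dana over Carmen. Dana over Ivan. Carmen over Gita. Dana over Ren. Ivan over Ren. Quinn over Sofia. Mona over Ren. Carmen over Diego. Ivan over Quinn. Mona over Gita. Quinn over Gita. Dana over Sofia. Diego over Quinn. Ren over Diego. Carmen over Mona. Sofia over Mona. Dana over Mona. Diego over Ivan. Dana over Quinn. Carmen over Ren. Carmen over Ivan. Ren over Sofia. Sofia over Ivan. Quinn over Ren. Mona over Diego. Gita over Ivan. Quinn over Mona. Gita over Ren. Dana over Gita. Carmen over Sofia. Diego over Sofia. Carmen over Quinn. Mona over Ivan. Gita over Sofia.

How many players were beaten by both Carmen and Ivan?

2

Carmen beat: Ren, Diego, Quinn, Sofia, Mona, Gita, Ivan.
Ivan beat: Ren, Quinn.
Both beat: Ren, Quinn — 2.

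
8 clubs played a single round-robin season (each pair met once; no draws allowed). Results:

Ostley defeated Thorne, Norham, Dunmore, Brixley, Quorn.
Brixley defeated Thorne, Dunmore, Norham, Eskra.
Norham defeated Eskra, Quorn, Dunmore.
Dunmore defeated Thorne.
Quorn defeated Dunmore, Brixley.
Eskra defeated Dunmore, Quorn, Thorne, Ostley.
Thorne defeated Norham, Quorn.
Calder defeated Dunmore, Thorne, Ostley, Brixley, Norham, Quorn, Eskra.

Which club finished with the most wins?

Win totals: Calder 7, Eskra 4, Quorn 2, Dunmore 1, Thorne 2, Brixley 4, Norham 3, Ostley 5.
Calder leads with 7 wins (next highest: 5).

Calder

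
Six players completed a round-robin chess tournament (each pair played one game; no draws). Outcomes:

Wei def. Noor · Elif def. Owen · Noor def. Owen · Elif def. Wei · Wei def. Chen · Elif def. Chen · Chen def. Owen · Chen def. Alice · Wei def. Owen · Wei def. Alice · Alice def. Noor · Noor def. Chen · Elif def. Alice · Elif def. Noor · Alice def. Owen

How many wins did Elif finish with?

5

Elif's results: beat Noor, Chen, Alice, Owen, Wei; lost to no one.
That is 5 wins.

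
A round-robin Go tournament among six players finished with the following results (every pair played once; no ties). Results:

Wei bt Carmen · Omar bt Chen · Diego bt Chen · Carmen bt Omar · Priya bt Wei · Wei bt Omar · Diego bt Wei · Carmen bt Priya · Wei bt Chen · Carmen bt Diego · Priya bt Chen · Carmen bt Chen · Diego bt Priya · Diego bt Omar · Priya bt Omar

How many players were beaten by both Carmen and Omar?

Carmen beat: Omar, Diego, Priya, Chen.
Omar beat: Chen.
Both beat: Chen — 1.

1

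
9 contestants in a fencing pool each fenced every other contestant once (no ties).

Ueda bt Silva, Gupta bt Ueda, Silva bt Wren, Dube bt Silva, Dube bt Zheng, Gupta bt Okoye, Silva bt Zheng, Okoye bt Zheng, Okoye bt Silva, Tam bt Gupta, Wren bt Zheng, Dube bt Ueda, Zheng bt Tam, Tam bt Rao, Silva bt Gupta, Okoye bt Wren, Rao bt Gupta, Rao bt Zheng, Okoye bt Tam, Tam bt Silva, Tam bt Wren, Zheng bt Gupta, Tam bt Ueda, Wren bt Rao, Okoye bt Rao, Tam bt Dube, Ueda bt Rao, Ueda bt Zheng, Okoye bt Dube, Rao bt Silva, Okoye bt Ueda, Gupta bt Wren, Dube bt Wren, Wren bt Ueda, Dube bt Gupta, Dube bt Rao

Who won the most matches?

Win totals: Gupta 3, Silva 3, Rao 3, Zheng 2, Wren 3, Dube 6, Okoye 7, Ueda 3, Tam 6.
Okoye leads with 7 wins (next highest: 6).

Okoye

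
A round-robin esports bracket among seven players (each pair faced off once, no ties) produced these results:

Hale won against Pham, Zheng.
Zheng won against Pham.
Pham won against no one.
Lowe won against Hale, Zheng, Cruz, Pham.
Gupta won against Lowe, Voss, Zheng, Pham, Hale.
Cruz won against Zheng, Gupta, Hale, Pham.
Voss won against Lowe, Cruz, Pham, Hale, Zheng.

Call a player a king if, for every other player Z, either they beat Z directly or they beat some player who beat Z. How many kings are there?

Cruz reaches everyone (king).
Voss reaches everyone (king).
Lowe cannot reach Voss in two steps.
Pham cannot reach Cruz, Voss, Lowe, Gupta, Hale, Zheng in two steps.
Gupta reaches everyone (king).
Hale cannot reach Cruz, Voss, Lowe, Gupta in two steps.
Zheng cannot reach Cruz, Voss, Lowe, Gupta, Hale in two steps.
Kings: Cruz, Voss, Gupta — 3.

3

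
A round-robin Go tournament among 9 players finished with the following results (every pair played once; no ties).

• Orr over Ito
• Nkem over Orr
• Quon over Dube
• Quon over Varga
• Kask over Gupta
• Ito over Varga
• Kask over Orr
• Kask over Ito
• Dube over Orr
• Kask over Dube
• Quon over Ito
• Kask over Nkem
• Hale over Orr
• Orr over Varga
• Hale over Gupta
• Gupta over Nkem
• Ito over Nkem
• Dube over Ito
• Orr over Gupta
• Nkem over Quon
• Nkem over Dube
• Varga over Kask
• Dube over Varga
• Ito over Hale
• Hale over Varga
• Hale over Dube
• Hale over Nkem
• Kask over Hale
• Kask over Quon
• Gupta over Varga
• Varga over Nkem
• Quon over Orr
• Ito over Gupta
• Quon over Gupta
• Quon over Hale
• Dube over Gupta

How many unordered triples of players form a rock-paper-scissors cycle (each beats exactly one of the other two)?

18

Win totals: Ito 4, Gupta 2, Varga 2, Quon 6, Hale 5, Dube 4, Kask 7, Orr 3, Nkem 3.
A player with w wins dominates both others in C(w,2) triples; summing gives 6 + 1 + 1 + 15 + 10 + 6 + 21 + 3 + 3 = 66 transitive triples.
Total triples C(9,3) = 84, so cyclic triples = 84 − 66 = 18.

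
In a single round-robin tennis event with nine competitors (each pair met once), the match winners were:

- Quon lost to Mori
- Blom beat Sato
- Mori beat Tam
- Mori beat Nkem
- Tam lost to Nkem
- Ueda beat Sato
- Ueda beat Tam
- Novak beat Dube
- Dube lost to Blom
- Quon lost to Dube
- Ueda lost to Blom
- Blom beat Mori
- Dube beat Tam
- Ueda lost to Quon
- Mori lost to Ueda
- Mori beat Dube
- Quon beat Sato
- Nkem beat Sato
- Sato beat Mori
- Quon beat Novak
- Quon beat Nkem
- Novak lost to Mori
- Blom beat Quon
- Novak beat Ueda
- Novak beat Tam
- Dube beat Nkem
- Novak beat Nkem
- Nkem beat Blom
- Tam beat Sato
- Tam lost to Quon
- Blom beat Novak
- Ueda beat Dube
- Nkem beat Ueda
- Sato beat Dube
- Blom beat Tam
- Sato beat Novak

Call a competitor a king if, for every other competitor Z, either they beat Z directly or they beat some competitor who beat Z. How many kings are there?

5

Ueda cannot reach Blom in two steps.
Quon reaches everyone (king).
Sato cannot reach Blom in two steps.
Tam cannot reach Ueda, Quon, Blom, Nkem in two steps.
Dube cannot reach Mori in two steps.
Mori reaches everyone (king).
Novak reaches everyone (king).
Blom reaches everyone (king).
Nkem reaches everyone (king).
Kings: Quon, Mori, Novak, Blom, Nkem — 5.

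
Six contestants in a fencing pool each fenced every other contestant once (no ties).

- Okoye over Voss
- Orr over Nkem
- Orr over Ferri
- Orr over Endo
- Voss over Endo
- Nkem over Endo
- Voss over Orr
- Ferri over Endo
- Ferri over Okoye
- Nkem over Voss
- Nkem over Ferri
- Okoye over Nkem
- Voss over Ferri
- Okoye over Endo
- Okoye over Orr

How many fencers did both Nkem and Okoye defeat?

Nkem beat: Endo, Ferri, Voss.
Okoye beat: Endo, Orr, Voss, Nkem.
Both beat: Endo, Voss — 2.

2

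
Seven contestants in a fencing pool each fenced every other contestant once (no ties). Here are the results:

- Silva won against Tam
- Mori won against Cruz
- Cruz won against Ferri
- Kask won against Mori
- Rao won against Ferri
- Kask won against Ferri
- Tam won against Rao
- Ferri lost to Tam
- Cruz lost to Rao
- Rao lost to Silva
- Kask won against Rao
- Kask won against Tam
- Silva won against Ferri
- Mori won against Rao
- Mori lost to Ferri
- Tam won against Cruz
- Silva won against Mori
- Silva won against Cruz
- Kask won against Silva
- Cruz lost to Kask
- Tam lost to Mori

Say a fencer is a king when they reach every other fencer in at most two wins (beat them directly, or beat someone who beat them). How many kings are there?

Silva cannot reach Kask in two steps.
Mori cannot reach Silva, Kask in two steps.
Tam cannot reach Silva, Kask in two steps.
Rao cannot reach Silva, Tam, Kask in two steps.
Cruz cannot reach Silva, Tam, Rao, Kask in two steps.
Ferri cannot reach Silva, Kask in two steps.
Kask reaches everyone (king).
Kings: Kask — 1.

1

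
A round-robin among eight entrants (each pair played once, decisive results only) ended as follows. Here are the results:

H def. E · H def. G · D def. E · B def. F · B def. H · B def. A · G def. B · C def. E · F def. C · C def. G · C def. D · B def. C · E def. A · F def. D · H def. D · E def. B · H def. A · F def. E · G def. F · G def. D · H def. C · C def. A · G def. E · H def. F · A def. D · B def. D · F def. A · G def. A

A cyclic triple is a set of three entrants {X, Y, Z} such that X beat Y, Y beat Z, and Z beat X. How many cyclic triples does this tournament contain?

8

Win totals: A 1, B 5, C 4, D 1, E 2, F 4, G 5, H 6.
An entrant with w wins dominates both others in C(w,2) triples; summing gives 0 + 10 + 6 + 0 + 1 + 6 + 10 + 15 = 48 transitive triples.
Total triples C(8,3) = 56, so cyclic triples = 56 − 48 = 8.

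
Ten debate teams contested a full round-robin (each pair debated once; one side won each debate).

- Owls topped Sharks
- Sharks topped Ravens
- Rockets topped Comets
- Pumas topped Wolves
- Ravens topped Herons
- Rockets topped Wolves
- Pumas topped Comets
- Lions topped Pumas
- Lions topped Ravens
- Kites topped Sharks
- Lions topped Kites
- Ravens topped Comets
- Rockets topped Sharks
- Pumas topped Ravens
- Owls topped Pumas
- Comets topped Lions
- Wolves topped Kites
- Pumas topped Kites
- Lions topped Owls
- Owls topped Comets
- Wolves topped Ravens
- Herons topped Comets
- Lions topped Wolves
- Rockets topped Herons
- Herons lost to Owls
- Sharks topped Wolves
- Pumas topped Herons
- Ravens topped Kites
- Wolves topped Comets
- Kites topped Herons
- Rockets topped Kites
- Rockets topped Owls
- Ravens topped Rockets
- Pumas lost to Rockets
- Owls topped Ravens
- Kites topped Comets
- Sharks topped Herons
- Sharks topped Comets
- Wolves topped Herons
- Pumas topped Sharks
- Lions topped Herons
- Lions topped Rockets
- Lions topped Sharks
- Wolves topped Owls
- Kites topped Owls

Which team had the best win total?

Win totals: Rockets 7, Ravens 4, Kites 4, Comets 1, Herons 1, Wolves 5, Pumas 6, Lions 8, Owls 5, Sharks 4.
Lions leads with 8 wins (next highest: 7).

Lions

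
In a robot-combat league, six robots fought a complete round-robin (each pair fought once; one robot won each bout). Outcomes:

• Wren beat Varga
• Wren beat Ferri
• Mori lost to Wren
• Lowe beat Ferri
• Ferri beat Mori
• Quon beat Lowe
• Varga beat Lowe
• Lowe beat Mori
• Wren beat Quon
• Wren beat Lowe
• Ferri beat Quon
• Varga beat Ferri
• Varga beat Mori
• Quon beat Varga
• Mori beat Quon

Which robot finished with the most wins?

Win totals: Lowe 2, Quon 2, Wren 5, Varga 3, Ferri 2, Mori 1.
Wren leads with 5 wins (next highest: 3).

Wren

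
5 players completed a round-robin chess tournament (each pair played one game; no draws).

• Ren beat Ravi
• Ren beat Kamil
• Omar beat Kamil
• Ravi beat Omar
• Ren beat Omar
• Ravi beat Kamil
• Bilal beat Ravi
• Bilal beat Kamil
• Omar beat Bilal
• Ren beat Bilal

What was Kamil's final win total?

0

Kamil's results: beat no one; lost to Omar, Ravi, Bilal, Ren.
That is 0 wins.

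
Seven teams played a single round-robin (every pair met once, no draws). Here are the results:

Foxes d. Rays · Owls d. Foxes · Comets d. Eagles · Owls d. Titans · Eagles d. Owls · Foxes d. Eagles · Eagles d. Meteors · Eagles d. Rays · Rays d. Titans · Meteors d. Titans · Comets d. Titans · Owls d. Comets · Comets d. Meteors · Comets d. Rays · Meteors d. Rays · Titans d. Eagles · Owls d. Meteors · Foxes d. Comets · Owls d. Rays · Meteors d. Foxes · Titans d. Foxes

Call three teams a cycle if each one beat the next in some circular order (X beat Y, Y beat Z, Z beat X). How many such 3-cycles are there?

9

Win totals: Rays 1, Foxes 3, Owls 5, Meteors 3, Eagles 3, Comets 4, Titans 2.
A team with w wins dominates both others in C(w,2) triples; summing gives 0 + 3 + 10 + 3 + 3 + 6 + 1 = 26 transitive triples.
Total triples C(7,3) = 35, so cyclic triples = 35 − 26 = 9.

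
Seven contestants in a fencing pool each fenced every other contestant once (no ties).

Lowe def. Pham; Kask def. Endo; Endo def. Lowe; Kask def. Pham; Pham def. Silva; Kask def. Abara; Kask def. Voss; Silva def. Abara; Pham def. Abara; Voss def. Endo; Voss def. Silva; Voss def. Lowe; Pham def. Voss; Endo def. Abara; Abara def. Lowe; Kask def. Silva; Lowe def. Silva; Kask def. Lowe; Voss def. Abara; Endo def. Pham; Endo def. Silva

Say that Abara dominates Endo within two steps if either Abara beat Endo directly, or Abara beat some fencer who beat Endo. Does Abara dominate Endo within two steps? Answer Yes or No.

No

Abara did not beat Endo directly.
Abara beat Lowe, but each of them lost to Endo. No two-step path.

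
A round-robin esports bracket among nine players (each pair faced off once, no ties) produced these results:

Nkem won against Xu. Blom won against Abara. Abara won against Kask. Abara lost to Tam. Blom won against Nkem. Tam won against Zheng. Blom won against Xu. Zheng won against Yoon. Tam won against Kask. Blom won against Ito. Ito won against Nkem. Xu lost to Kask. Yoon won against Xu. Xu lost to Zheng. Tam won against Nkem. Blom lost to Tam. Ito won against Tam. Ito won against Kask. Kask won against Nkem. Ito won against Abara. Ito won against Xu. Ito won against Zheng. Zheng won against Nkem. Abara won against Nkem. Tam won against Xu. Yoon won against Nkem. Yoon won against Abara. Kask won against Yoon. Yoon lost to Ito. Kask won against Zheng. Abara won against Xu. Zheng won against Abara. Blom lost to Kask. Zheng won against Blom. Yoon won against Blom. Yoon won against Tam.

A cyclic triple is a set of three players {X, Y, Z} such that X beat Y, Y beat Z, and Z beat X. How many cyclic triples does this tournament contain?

9

Win totals: Nkem 1, Ito 7, Abara 3, Xu 0, Blom 4, Tam 6, Zheng 5, Kask 5, Yoon 5.
A player with w wins dominates both others in C(w,2) triples; summing gives 0 + 21 + 3 + 0 + 6 + 15 + 10 + 10 + 10 = 75 transitive triples.
Total triples C(9,3) = 84, so cyclic triples = 84 − 75 = 9.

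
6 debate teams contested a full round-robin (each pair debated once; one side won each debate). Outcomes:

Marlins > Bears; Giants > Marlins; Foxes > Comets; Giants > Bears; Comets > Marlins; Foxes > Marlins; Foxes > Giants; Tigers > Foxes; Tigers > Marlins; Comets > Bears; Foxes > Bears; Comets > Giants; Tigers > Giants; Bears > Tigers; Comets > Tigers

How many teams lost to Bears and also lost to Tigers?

Bears beat: Tigers.
Tigers beat: Foxes, Marlins, Giants.
No one was beaten by both.

0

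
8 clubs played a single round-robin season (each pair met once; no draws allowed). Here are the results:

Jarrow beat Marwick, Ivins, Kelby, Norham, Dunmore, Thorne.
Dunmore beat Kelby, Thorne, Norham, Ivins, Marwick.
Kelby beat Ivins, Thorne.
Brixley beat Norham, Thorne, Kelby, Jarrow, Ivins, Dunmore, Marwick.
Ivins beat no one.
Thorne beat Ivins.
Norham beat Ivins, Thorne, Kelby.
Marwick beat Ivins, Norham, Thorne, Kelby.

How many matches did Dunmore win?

5

Dunmore's results: beat Marwick, Thorne, Norham, Ivins, Kelby; lost to Jarrow, Brixley.
That is 5 wins.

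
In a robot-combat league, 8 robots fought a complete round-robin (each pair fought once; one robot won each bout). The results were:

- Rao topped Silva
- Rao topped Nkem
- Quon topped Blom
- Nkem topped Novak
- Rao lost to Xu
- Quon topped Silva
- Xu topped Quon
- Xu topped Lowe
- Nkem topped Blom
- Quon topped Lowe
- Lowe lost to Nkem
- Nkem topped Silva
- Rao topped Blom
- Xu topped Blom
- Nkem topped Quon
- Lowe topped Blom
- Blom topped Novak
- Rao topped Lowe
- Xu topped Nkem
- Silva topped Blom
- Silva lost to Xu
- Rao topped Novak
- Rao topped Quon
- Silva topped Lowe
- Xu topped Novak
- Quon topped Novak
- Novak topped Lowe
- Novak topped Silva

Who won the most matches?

Win totals: Silva 2, Blom 1, Rao 6, Nkem 5, Quon 4, Novak 2, Xu 7, Lowe 1.
Xu leads with 7 wins (next highest: 6).

Xu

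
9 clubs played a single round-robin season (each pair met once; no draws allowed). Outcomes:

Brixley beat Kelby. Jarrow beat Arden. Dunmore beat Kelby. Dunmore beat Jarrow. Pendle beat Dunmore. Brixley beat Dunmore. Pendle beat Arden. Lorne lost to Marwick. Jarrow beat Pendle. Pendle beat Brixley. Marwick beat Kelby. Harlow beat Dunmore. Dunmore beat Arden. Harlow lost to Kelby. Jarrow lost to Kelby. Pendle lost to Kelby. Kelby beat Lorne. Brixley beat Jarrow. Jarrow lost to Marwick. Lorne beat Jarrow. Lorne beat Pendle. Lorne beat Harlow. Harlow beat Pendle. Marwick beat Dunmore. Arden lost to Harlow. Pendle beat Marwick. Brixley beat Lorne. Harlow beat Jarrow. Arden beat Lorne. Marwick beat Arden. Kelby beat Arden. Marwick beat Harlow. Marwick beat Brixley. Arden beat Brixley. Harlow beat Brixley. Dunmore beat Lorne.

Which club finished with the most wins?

Marwick

Win totals: Marwick 7, Arden 2, Dunmore 4, Harlow 5, Pendle 4, Lorne 3, Jarrow 2, Brixley 4, Kelby 5.
Marwick leads with 7 wins (next highest: 5).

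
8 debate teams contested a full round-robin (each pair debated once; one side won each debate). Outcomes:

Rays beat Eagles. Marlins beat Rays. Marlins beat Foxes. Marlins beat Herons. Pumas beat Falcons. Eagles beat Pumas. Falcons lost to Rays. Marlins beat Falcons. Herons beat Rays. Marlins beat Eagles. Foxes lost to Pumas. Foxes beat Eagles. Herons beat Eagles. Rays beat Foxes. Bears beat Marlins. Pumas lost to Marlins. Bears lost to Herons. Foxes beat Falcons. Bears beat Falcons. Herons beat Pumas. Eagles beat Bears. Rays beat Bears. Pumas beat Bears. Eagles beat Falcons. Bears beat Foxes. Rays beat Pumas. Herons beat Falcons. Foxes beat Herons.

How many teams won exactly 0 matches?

Win totals: Marlins 6, Foxes 3, Falcons 0, Bears 3, Herons 5, Eagles 3, Pumas 3, Rays 5.
Exactly 0: Falcons — 1 team.

1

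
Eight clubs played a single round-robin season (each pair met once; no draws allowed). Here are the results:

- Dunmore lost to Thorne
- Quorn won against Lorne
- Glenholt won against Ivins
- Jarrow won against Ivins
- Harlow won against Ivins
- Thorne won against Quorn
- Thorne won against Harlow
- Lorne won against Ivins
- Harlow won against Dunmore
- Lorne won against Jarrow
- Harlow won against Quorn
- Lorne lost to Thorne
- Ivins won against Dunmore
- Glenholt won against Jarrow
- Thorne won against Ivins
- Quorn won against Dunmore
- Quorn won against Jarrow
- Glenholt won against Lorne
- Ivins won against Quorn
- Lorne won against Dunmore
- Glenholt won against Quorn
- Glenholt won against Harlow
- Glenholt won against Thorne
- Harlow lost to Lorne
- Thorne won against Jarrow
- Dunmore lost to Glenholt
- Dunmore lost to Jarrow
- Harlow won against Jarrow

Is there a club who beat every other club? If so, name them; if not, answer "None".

Glenholt

Glenholt has 7 wins out of 7 opponents — a perfect record.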